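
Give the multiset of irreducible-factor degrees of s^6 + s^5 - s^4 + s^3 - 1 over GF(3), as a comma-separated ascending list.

Write f(s) = s^6 + s^5 - s^4 + s^3 - 1.
Roots in GF(3): f(0) = 2; f(1) = 1; f(2) = 0 → root.
Linear factors from roots: (s + 1).
Complete factorization: f(s) = (s + 1)^2·(s^2 + 1)·(s^2 - s - 1).
Factor degrees with multiplicity: 1 + 1 + 2 + 2 = 6.

1, 1, 2, 2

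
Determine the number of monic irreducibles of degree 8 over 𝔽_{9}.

5380020

By the necklace-counting formula, N_9(8) = (1/8) Σ_{d|8} μ(8/d)·9^d.
Divisors of 8: 1, 2, 4, 8; μ(8/d) for each: 0, 0, -1, 1.
Σ = − 9^4 + 9^8 = 43040160.
N = 43040160/8 = 5380020.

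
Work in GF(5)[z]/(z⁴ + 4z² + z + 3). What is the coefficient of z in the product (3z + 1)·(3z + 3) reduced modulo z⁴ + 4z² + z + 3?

2

Multiply in GF(5)[z]: (3z + 1)·(3z + 3) = 4z² + 2z + 3.
Reduced: 4z² + 2z + 3.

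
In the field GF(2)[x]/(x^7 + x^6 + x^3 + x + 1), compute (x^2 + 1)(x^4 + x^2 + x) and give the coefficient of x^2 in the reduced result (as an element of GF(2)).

1

Multiply in GF(2)[x]: (x^2 + 1)·(x^4 + x^2 + x) = x^6 + x^3 + x^2 + x.
Reduced: x^6 + x^3 + x^2 + x.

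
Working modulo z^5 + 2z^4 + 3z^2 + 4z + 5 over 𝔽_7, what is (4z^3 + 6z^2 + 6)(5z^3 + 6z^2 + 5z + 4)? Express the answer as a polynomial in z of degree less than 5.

Multiply in 𝔽_7[z]: (4z^3 + 6z^2 + 6)·(5z^3 + 6z^2 + 5z + 4) = 6z^6 + 5z^5 + 6z^3 + 4z^2 + 2z + 3.
Reduce using z^5 ≡ 5z^4 + 4z^2 + 3z + 2 (mod z^5 + 2z^4 + 3z^2 + 4z + 5).
Reduced: 2z^3 + z^2 + 3.

2z^3 + z^2 + 3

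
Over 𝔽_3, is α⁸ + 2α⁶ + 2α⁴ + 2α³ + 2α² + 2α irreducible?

No

Write g(α) = α⁸ + 2α⁶ + 2α⁴ + 2α³ + 2α² + 2α.
Check for roots in 𝔽_3: g(0) = 0 → root; g(1) = 2; g(2) = 0 → root.
g(0) = 0, so (α) divides g(α); g is reducible.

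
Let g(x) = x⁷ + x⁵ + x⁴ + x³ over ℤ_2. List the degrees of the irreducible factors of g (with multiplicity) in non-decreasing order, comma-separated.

1, 1, 1, 1, 3

Roots in ℤ_2: g(0) = 0 → root; g(1) = 0 → root.
Linear factors from roots: (x), (x + 1).
Complete factorization: g(x) = (x + 1)·(x)^3·(x³ + x² + 1).
Factor degrees with multiplicity: 1 + 1 + 1 + 1 + 3 = 7.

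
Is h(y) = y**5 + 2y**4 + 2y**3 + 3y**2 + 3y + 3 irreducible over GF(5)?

Check for roots in GF(5): h(0) = 3; h(1) = 4; h(2) = 1; h(3) = 3; h(4) = 2.
No roots, so no linear factors.
Degree-2 irreducible divisors: test the 10 monic irreducibles of degree 2 over GF(5).
None of them divide h (all give nonzero remainder).
No irreducible factor of degree ≤ 2 exists, so h is irreducible over GF(5).

Yes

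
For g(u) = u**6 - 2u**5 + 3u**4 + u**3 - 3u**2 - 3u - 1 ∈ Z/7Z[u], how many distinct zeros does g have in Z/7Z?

2

Evaluate at each of the 7 elements of Z/7Z:
g(0) = 6; g(1) = 3; g(2) = 2; g(3) = 0 → root; g(4) = 5; g(5) = 0 → root; g(6) = 4.
Roots: {3, 5}.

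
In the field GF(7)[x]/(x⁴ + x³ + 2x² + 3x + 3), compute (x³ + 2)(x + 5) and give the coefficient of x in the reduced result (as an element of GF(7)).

Multiply in GF(7)[x]: (x³ + 2)·(x + 5) = x⁴ + 5x³ + 2x + 3.
Reduce using x⁴ ≡ 6x³ + 5x² + 4x + 4 (mod x⁴ + x³ + 2x² + 3x + 3).
Reduced: 4x³ + 5x² + 6x.

6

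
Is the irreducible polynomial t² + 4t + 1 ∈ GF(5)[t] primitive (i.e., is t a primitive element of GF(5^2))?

Write f(t) = t² + 4t + 1.
|GF(5^2)^×| = 5^2 − 1 = 24. Prime factorization: 24 = 2^3·3.
f is primitive ⇔ t has order 24 in GF(5)[t]/(f), i.e. t^(24/q) ≠ 1 for each prime q | 24.
t^(12) mod f = 1
t^(8) mod f = t + 4.
Since t^(12) = 1, the order of t divides 12 < 24; not primitive.

No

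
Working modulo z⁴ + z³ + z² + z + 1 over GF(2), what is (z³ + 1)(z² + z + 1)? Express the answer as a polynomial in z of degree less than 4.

1

Multiply in GF(2)[z]: (z³ + 1)·(z² + z + 1) = z⁵ + z⁴ + z³ + z² + z + 1.
Reduce using z⁴ ≡ z³ + z² + z + 1 (mod z⁴ + z³ + z² + z + 1).
Reduced: 1.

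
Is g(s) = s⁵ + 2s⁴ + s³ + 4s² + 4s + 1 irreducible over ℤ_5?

Check for roots in ℤ_5: g(0) = 1; g(1) = 3; g(2) = 2; g(3) = 1; g(4) = 1.
No roots, so no linear factors.
Degree-2 irreducible divisors: test the 10 monic irreducibles of degree 2 over GF(5).
None of them divide g (all give nonzero remainder).
No irreducible factor of degree ≤ 2 exists, so g is irreducible over GF(5).

Yes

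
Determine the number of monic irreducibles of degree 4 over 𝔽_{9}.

1620

The number of monic irreducibles of degree 4 over GF(9) is (1/4)·Σ_{d∣4} μ(4/d) 9^d.
Divisors of 4: 1, 2, 4; μ(4/d) for each: 0, -1, 1.
Σ = − 9^2 + 9^4 = 6480.
N = 6480/4 = 1620.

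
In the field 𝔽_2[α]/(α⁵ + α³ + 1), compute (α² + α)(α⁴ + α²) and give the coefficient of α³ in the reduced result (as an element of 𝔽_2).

0

Multiply in 𝔽_2[α]: (α² + α)·(α⁴ + α²) = α⁶ + α⁵ + α⁴ + α³.
Reduce using α⁵ ≡ α³ + 1 (mod α⁵ + α³ + 1).
Reduced: α + 1.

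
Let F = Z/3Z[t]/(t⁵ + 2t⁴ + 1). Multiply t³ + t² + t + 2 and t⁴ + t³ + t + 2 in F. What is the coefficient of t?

Multiply in Z/3Z[t]: (t³ + t² + t + 2)·(t⁴ + t³ + t + 2) = t⁷ + 2t⁶ + 2t⁵ + t⁴ + 2t³ + t + 1.
Reduce using t⁵ ≡ t⁴ + 2 (mod t⁵ + 2t⁴ + 1).
Reduced: 2t³ + 2t² + t + 2.

1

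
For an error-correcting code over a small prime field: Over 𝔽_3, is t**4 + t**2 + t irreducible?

Write f(t) = t**4 + t**2 + t.
Check for roots in 𝔽_3: f(0) = 0 → root; f(1) = 0 → root; f(2) = 1.
f(0) = 0, so (t) divides f(t); f is reducible.

No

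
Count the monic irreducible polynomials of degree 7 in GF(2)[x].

18

By the necklace-counting formula, N_2(7) = (1/7) Σ_{d|7} μ(7/d)·2^d.
Divisors of 7: 1, 7; μ(7/d) for each: -1, 1.
Σ = − 2^1 + 2^7 = 126.
N = 126/7 = 18.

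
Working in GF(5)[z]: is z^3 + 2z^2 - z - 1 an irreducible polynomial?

Write h(z) = z^3 + 2z^2 - z - 1.
Check for roots in GF(5): h(0) = 4; h(1) = 1; h(2) = 3; h(3) = 1; h(4) = 1.
No roots. A degree-3 polynomial over a field with no linear factor is irreducible.

Yes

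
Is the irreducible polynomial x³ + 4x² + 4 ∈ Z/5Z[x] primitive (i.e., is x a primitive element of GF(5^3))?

No

Write f(x) = x³ + 4x² + 4.
|GF(5^3)^×| = 5^3 − 1 = 124. Prime factorization: 124 = 2^2·31.
f is primitive ⇔ x has order 124 in GF(5)[x]/(f), i.e. x^(124/q) ≠ 1 for each prime q | 124.
x^(62) mod f = 1
x^(4) mod f = x² + x + 1.
Since x^(62) = 1, the order of x divides 62 < 124; not primitive.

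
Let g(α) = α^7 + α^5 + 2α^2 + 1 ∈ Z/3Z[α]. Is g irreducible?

Check for roots in Z/3Z: g(0) = 1; g(1) = 2; g(2) = 1.
No roots, so no linear factors.
Monic irreducibles of degree 2 over GF(3): α^2 + 1, α^2 + α + 2, α^2 + 2α + 2.
None of them divide g (all give nonzero remainder).
Degree-3 irreducible divisors: test the 8 monic irreducibles of degree 3 over GF(3).
None of them divide g (all give nonzero remainder).
No irreducible factor of degree ≤ 3 exists, so g is irreducible over GF(3).

Yes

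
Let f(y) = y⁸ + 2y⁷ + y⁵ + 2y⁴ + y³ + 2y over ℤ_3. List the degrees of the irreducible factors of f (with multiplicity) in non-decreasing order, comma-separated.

Roots in ℤ_3: f(0) = 0 → root; f(1) = 0 → root; f(2) = 0 → root.
Linear factors from roots: (y), (y + 2), (y + 1).
Complete factorization: f(y) = (y)·(y + 1)·(y + 2)·(y² + 1)·(y³ + 2y² + 1).
Factor degrees with multiplicity: 1 + 1 + 1 + 2 + 3 = 8.

1, 1, 1, 2, 3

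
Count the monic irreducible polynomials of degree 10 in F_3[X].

Gauss's count: N_{3}(10) = (1/10) Σ_{d|10} μ(10/d)·3^d.
Divisors of 10: 1, 2, 5, 10; μ(10/d) for each: 1, -1, -1, 1.
Σ = 3^1 − 3^2 − 3^5 + 3^10 = 58800.
N = 58800/10 = 5880.

5880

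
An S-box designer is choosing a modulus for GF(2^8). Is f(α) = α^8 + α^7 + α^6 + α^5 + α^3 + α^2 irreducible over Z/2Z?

Check for roots in Z/2Z: f(0) = 0 → root; f(1) = 0 → root.
f(0) = 0, so (α) divides f(α); f is reducible.

No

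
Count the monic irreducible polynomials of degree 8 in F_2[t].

30

x^(2^8) − x is the product of all monic irreducibles of degree dividing 8; Möbius inversion gives N = (1/8) Σ μ(8/d)·2^d.
Divisors of 8: 1, 2, 4, 8; μ(8/d) for each: 0, 0, -1, 1.
Σ = − 2^4 + 2^8 = 240.
N = 240/8 = 30.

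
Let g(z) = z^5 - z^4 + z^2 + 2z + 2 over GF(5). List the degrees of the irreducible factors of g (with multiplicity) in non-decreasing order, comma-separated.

1, 1, 1, 2

Roots in GF(5): g(0) = 2; g(1) = 0 → root; g(2) = 1; g(3) = 4; g(4) = 4.
Linear factors from roots: (z - 1).
Complete factorization: g(z) = (z - 1)^3·(z^2 + 2z - 2).
Factor degrees with multiplicity: 1 + 1 + 1 + 2 = 5.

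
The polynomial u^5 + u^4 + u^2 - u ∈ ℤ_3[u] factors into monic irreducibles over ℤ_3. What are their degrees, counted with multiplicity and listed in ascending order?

Write f(u) = u^5 + u^4 + u^2 - u.
Roots in ℤ_3: f(0) = 0 → root; f(1) = 2; f(2) = 2.
Linear factors from roots: (u).
Complete factorization: f(u) = (u)·(u^2 + 1)·(u^2 + u - 1).
Factor degrees with multiplicity: 1 + 2 + 2 = 5.

1, 2, 2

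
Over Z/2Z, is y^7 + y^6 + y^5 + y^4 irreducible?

No

Write f(y) = y^7 + y^6 + y^5 + y^4.
Check for roots in Z/2Z: f(0) = 0 → root; f(1) = 0 → root.
f(0) = 0, so (y) divides f(y); f is reducible.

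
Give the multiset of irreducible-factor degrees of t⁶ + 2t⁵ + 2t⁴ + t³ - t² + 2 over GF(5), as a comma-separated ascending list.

2, 2, 2

Write g(t) = t⁶ + 2t⁵ + 2t⁴ + t³ - t² + 2.
Roots in GF(5): g(0) = 2; g(1) = 2; g(2) = 1; g(3) = 2; g(4) = 1.
Complete factorization: g(t) = (t² - t + 2)·(t² - t + 1)^2.
Factor degrees with multiplicity: 2 + 2 + 2 = 6.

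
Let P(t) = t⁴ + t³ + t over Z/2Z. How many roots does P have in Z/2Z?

Evaluate at each of the 2 elements of Z/2Z:
P(0) = 0 → root; P(1) = 1.
Roots: {0}.

1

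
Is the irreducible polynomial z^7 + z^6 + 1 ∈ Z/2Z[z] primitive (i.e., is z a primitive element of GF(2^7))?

Write f(z) = z^7 + z^6 + 1.
|GF(2^7)^×| = 2^7 − 1 = 127. Prime factorization: 127 = 127.
f is primitive ⇔ z has order 127 in GF(2)[z]/(f), i.e. z^(127/q) ≠ 1 for each prime q | 127.
z^(1) mod f = z.
None equal 1, so z has full order 127; f is primitive.

Yes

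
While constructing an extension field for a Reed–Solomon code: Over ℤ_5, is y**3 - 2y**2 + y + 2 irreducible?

Yes

Write f(y) = y**3 - 2y**2 + y + 2.
Check for roots in ℤ_5: f(0) = 2; f(1) = 2; f(2) = 4; f(3) = 4; f(4) = 3.
No roots. A degree-3 polynomial over a field with no linear factor is irreducible.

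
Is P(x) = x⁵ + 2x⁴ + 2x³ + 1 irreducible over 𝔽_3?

Check for roots in 𝔽_3: P(0) = 1; P(1) = 0 → root; P(2) = 0 → root.
P(1) = 0, so (x − 1) divides P(x); P is reducible.

No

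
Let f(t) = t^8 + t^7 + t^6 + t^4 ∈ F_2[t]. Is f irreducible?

No

Check for roots in F_2: f(0) = 0 → root; f(1) = 0 → root.
f(0) = 0, so (t) divides f(t); f is reducible.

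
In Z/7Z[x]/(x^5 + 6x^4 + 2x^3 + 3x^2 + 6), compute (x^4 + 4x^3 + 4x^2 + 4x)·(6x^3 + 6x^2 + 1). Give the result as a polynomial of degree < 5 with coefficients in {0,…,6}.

3x^4 + 4x^2 + 5x + 2

Multiply in Z/7Z[x]: (x^4 + 4x^3 + 4x^2 + 4x)·(6x^3 + 6x^2 + 1) = 6x^7 + 2x^6 + 6x^5 + 4x^2 + 4x.
Reduce using x^5 ≡ x^4 + 5x^3 + 4x^2 + 1 (mod x^5 + 6x^4 + 2x^3 + 3x^2 + 6).
Reduced: 3x^4 + 4x^2 + 5x + 2.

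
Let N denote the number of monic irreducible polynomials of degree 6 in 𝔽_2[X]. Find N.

9

By the necklace-counting formula, N_2(6) = (1/6) Σ_{d|6} μ(6/d)·2^d.
Divisors of 6: 1, 2, 3, 6; μ(6/d) for each: 1, -1, -1, 1.
Σ = 2^1 − 2^2 − 2^3 + 2^6 = 54.
N = 54/6 = 9.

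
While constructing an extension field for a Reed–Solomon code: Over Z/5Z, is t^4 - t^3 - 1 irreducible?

Write h(t) = t^4 - t^3 - 1.
Check for roots in Z/5Z: h(0) = 4; h(1) = 4; h(2) = 2; h(3) = 3; h(4) = 1.
No roots, so no linear factors.
Degree-2 irreducible divisors: test the 10 monic irreducibles of degree 2 over GF(5).
None of them divide h (all give nonzero remainder).
No irreducible factor of degree ≤ 2 exists, so h is irreducible over GF(5).

Yes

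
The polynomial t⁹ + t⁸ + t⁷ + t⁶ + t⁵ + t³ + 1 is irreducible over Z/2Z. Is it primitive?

Yes

Write f(t) = t⁹ + t⁸ + t⁷ + t⁶ + t⁵ + t³ + 1.
|GF(2^9)^×| = 2^9 − 1 = 511. Prime factorization: 511 = 7·73.
f is primitive ⇔ t has order 511 in GF(2)[t]/(f), i.e. t^(511/q) ≠ 1 for each prime q | 511.
t^(73) mod f = t⁷ + t⁶ + t⁵ + t⁴ + t + 1.
t^(7) mod f = t⁷.
None equal 1, so t has full order 511; f is primitive.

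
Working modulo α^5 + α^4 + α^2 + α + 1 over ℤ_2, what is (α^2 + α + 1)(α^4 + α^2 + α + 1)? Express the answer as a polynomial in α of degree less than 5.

Multiply in ℤ_2[α]: (α^2 + α + 1)·(α^4 + α^2 + α + 1) = α^6 + α^5 + α^2 + 1.
Reduce using α^5 ≡ α^4 + α^2 + α + 1 (mod α^5 + α^4 + α^2 + α + 1).
Reduced: α^3 + α + 1.

α^3 + α + 1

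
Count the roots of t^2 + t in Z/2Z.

Write f(t) = t^2 + t.
Evaluate at each of the 2 elements of Z/2Z:
f(0) = 0 → root; f(1) = 0 → root.
Roots: {0, 1}.

2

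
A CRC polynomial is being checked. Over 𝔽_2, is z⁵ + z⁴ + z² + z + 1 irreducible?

Yes

Write P(z) = z⁵ + z⁴ + z² + z + 1.
Check for roots in 𝔽_2: P(0) = 1; P(1) = 1.
No roots, so no linear factors.
Monic irreducibles of degree 2 over GF(2): z² + z + 1.
None of them divide P (all give nonzero remainder).
No irreducible factor of degree ≤ 2 exists, so P is irreducible over GF(2).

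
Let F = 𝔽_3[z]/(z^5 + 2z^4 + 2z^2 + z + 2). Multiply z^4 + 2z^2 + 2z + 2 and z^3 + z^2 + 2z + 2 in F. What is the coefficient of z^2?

Multiply in 𝔽_3[z]: (z^4 + 2z^2 + 2z + 2)·(z^3 + z^2 + 2z + 2) = z^7 + z^6 + z^5 + 2z^3 + z^2 + 2z + 1.
Reduce using z^5 ≡ z^4 + z^2 + 2z + 1 (mod z^5 + 2z^4 + 2z^2 + z + 2).
Reduced: z^4 + z + 1.

0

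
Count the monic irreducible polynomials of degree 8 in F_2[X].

30

Gauss's count: N_{2}(8) = (1/8) Σ_{d|8} μ(8/d)·2^d.
Divisors of 8: 1, 2, 4, 8; μ(8/d) for each: 0, 0, -1, 1.
Σ = − 2^4 + 2^8 = 240.
N = 240/8 = 30.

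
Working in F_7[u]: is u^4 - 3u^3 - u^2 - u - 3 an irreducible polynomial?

Write h(u) = u^4 - 3u^3 - u^2 - u - 3.
Check for roots in F_7: h(0) = 4; h(1) = 0 → root; h(2) = 4; h(3) = 6; h(4) = 6; h(5) = 0 → root; h(6) = 1.
h(1) = 0, so (u − 1) divides h(u); h is reducible.

No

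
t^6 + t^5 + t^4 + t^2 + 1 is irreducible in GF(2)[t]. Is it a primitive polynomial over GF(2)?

Write f(t) = t^6 + t^5 + t^4 + t^2 + 1.
|GF(2^6)^×| = 2^6 − 1 = 63. Prime factorization: 63 = 3^2·7.
f is primitive ⇔ t has order 63 in GF(2)[t]/(f), i.e. t^(63/q) ≠ 1 for each prime q | 63.
t^(21) mod f = 1
t^(9) mod f = t^3 + 1.
Since t^(21) = 1, the order of t divides 21 < 63; not primitive.

No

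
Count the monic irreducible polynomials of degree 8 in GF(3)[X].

810

x^(3^8) − x is the product of all monic irreducibles of degree dividing 8; Möbius inversion gives N = (1/8) Σ μ(8/d)·3^d.
Divisors of 8: 1, 2, 4, 8; μ(8/d) for each: 0, 0, -1, 1.
Σ = − 3^4 + 3^8 = 6480.
N = 6480/8 = 810.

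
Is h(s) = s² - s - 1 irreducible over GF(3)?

Check for roots in GF(3): h(0) = 2; h(1) = 2; h(2) = 1.
No roots. A degree-2 polynomial over a field with no linear factor is irreducible.

Yes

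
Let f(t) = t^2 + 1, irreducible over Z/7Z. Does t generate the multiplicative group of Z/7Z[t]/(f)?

|GF(7^2)^×| = 7^2 − 1 = 48. Prime factorization: 48 = 2^4·3.
f is primitive ⇔ t has order 48 in GF(7)[t]/(f), i.e. t^(48/q) ≠ 1 for each prime q | 48.
t^(24) mod f = 1
t^(16) mod f = 1
Since t^(24) = 1, the order of t divides 24 < 48; not primitive.

No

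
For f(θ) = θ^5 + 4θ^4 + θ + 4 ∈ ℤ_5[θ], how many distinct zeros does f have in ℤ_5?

1

Evaluate at each of the 5 elements of ℤ_5:
f(0) = 4; f(1) = 0 → root; f(2) = 2; f(3) = 4; f(4) = 1.
Roots: {1}.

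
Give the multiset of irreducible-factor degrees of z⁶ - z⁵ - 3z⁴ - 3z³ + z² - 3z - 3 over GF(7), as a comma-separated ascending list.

2, 2, 2

Write h(z) = z⁶ - z⁵ - 3z⁴ - 3z³ + z² - 3z - 3.
Complete factorization: h(z) = (z² - 3)·(z² + 3z - 1)^2.
Factor degrees with multiplicity: 2 + 2 + 2 = 6.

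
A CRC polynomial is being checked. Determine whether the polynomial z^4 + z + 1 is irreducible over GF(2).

Yes

Write g(z) = z^4 + z + 1.
Check for roots in GF(2): g(0) = 1; g(1) = 1.
No roots, so no linear factors.
Monic irreducibles of degree 2 over GF(2): z^2 + z + 1.
None of them divide g (all give nonzero remainder).
No irreducible factor of degree ≤ 2 exists, so g is irreducible over GF(2).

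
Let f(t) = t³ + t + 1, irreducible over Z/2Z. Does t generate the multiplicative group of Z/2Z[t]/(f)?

Yes

|GF(2^3)^×| = 2^3 − 1 = 7. Prime factorization: 7 = 7.
f is primitive ⇔ t has order 7 in GF(2)[t]/(f), i.e. t^(7/q) ≠ 1 for each prime q | 7.
t^(1) mod f = t.
None equal 1, so t has full order 7; f is primitive.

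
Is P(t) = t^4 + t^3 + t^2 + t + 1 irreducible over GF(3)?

Check for roots in GF(3): P(0) = 1; P(1) = 2; P(2) = 1.
No roots, so no linear factors.
Monic irreducibles of degree 2 over GF(3): t^2 + 1, t^2 + t - 1, t^2 - t - 1.
None of them divide P (all give nonzero remainder).
No irreducible factor of degree ≤ 2 exists, so P is irreducible over GF(3).

Yes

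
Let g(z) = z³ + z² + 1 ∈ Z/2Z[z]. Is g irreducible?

Check for roots in Z/2Z: g(0) = 1; g(1) = 1.
No roots. A degree-3 polynomial over a field with no linear factor is irreducible.

Yes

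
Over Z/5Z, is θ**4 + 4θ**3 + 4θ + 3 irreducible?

Write f(θ) = θ**4 + 4θ**3 + 4θ + 3.
Check for roots in Z/5Z: f(0) = 3; f(1) = 2; f(2) = 4; f(3) = 4; f(4) = 1.
No roots, so no linear factors.
Degree-2 irreducible divisors: test the 10 monic irreducibles of degree 2 over GF(5).
None of them divide f (all give nonzero remainder).
No irreducible factor of degree ≤ 2 exists, so f is irreducible over GF(5).

Yes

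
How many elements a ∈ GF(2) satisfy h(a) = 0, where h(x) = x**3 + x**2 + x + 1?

1

Evaluate at each of the 2 elements of GF(2):
h(0) = 1; h(1) = 0 → root.
Roots: {1}.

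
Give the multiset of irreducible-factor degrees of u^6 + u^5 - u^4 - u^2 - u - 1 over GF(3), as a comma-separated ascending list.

Write g(u) = u^6 + u^5 - u^4 - u^2 - u - 1.
Roots in GF(3): g(0) = 2; g(1) = 1; g(2) = 1.
Complete factorization: g(u) = (u^6 + u^5 - u^4 - u^2 - u - 1).
Factor degrees with multiplicity: 6 = 6.

6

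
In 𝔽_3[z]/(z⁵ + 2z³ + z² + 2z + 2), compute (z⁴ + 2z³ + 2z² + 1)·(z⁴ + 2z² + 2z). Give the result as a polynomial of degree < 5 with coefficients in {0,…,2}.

z^4 + 2z^2 + 2z + 1

Multiply in 𝔽_3[z]: (z⁴ + 2z³ + 2z² + 1)·(z⁴ + 2z² + 2z) = z⁸ + 2z⁷ + z⁶ + z³ + 2z² + 2z.
Reduce using z⁵ ≡ z³ + 2z² + z + 1 (mod z⁵ + 2z³ + z² + 2z + 2).
Reduced: z⁴ + 2z² + 2z + 1.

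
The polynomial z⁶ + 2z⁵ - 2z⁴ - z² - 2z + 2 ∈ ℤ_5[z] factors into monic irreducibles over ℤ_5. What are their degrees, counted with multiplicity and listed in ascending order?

1, 1, 1, 1, 2

Write g(z) = z⁶ + 2z⁵ - 2z⁴ - z² - 2z + 2.
Roots in ℤ_5: g(0) = 2; g(1) = 0 → root; g(2) = 0 → root; g(3) = 0 → root; g(4) = 0 → root.
Linear factors from roots: (z - 1), (z - 2), (z + 2), (z + 1).
Complete factorization: g(z) = (z + 1)·(z + 2)·(z - 2)·(z - 1)·(z² + 2z - 2).
Factor degrees with multiplicity: 1 + 1 + 1 + 1 + 2 = 6.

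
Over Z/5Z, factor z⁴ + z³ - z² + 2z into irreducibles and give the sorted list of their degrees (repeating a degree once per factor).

Write g(z) = z⁴ + z³ - z² + 2z.
Roots in Z/5Z: g(0) = 0 → root; g(1) = 3; g(2) = 4; g(3) = 0 → root; g(4) = 2.
Linear factors from roots: (z), (z + 2).
Complete factorization: g(z) = (z)·(z + 2)·(z² - z + 1).
Factor degrees with multiplicity: 1 + 1 + 2 = 4.

1, 1, 2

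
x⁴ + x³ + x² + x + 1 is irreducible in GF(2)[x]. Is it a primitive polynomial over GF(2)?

Write f(x) = x⁴ + x³ + x² + x + 1.
|GF(2^4)^×| = 2^4 − 1 = 15. Prime factorization: 15 = 3·5.
f is primitive ⇔ x has order 15 in GF(2)[x]/(f), i.e. x^(15/q) ≠ 1 for each prime q | 15.
x^(5) mod f = 1
x^(3) mod f = x³.
Since x^(5) = 1, the order of x divides 5 < 15; not primitive.

No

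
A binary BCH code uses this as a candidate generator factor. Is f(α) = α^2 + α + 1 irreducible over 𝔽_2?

Yes

Check for roots in 𝔽_2: f(0) = 1; f(1) = 1.
No roots. A degree-2 polynomial over a field with no linear factor is irreducible.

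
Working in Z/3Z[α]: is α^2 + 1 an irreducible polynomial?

Yes

Write f(α) = α^2 + 1.
Check for roots in Z/3Z: f(0) = 1; f(1) = 2; f(2) = 2.
No roots. A degree-2 polynomial over a field with no linear factor is irreducible.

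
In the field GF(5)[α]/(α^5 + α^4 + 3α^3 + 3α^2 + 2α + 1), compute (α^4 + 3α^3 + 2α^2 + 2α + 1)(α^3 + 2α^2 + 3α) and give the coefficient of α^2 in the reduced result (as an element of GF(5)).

Multiply in GF(5)[α]: (α^4 + 3α^3 + 2α^2 + 2α + 1)·(α^3 + 2α^2 + 3α) = α^7 + α^5 + α^3 + 3α^2 + 3α.
Reduce using α^5 ≡ 4α^4 + 2α^3 + 2α^2 + 3α + 4 (mod α^5 + α^4 + 3α^3 + 3α^2 + 2α + 1).
Reduced: α^4 + 2α^2 + α + 1.

2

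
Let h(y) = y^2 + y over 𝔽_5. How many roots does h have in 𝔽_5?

Evaluate at each of the 5 elements of 𝔽_5:
h(0) = 0 → root; h(1) = 2; h(2) = 1; h(3) = 2; h(4) = 0 → root.
Roots: {0, 4}.

2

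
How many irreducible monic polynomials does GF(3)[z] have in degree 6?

Gauss's count: N_{3}(6) = (1/6) Σ_{d|6} μ(6/d)·3^d.
Divisors of 6: 1, 2, 3, 6; μ(6/d) for each: 1, -1, -1, 1.
Σ = 3^1 − 3^2 − 3^3 + 3^6 = 696.
N = 696/6 = 116.

116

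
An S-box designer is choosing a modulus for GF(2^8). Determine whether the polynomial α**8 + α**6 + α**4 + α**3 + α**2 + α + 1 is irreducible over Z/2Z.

Yes

Write h(α) = α**8 + α**6 + α**4 + α**3 + α**2 + α + 1.
Check for roots in Z/2Z: h(0) = 1; h(1) = 1.
No roots, so no linear factors.
Monic irreducibles of degree 2 over GF(2): α**2 + α + 1.
None of them divide h (all give nonzero remainder).
Monic irreducibles of degree 3 over GF(2): α**3 + α + 1, α**3 + α**2 + 1.
None of them divide h (all give nonzero remainder).
Monic irreducibles of degree 4 over GF(2): α**4 + α + 1, α**4 + α**3 + 1, α**4 + α**3 + α**2 + α + 1.
None of them divide h (all give nonzero remainder).
No irreducible factor of degree ≤ 4 exists, so h is irreducible over GF(2).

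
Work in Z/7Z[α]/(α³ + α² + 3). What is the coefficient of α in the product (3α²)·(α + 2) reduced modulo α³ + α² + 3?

0

Multiply in Z/7Z[α]: (3α²)·(α + 2) = 3α³ + 6α².
Reduce using α³ ≡ 6α² + 4 (mod α³ + α² + 3).
Reduced: 3α² + 5.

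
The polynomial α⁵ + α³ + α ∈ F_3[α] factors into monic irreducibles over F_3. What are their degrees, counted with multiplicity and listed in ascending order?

1, 1, 1, 1, 1

Write g(α) = α⁵ + α³ + α.
Roots in F_3: g(0) = 0 → root; g(1) = 0 → root; g(2) = 0 → root.
Linear factors from roots: (α), (α + 2), (α + 1).
Complete factorization: g(α) = (α)·(α + 1)^2·(α + 2)^2.
Factor degrees with multiplicity: 1 + 1 + 1 + 1 + 1 = 5.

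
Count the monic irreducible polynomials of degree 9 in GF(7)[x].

x^(7^9) − x is the product of all monic irreducibles of degree dividing 9; Möbius inversion gives N = (1/9) Σ μ(9/d)·7^d.
Divisors of 9: 1, 3, 9; μ(9/d) for each: 0, -1, 1.
Σ = − 7^3 + 7^9 = 40353264.
N = 40353264/9 = 4483696.

4483696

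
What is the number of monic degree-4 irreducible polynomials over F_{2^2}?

x^(4^4) − x is the product of all monic irreducibles of degree dividing 4; Möbius inversion gives N = (1/4) Σ μ(4/d)·4^d.
Divisors of 4: 1, 2, 4; μ(4/d) for each: 0, -1, 1.
Σ = − 4^2 + 4^4 = 240.
N = 240/4 = 60.

60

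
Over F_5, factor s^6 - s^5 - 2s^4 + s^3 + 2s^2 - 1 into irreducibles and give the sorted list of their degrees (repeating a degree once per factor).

Write f(s) = s^6 - s^5 - 2s^4 + s^3 + 2s^2 - 1.
Roots in F_5: f(0) = 4; f(1) = 0 → root; f(2) = 0 → root; f(3) = 3; f(4) = 0 → root.
Linear factors from roots: (s - 1), (s - 2), (s + 1).
Complete factorization: f(s) = (s + 1)·(s - 2)·(s - 1)^2·(s^2 + 2s - 2).
Factor degrees with multiplicity: 1 + 1 + 1 + 1 + 2 = 6.

1, 1, 1, 1, 2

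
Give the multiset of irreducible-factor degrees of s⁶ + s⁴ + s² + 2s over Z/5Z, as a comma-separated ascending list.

1, 1, 1, 3

Write f(s) = s⁶ + s⁴ + s² + 2s.
Roots in Z/5Z: f(0) = 0 → root; f(1) = 0 → root; f(2) = 3; f(3) = 0 → root; f(4) = 1.
Linear factors from roots: (s), (s + 4), (s + 2).
Complete factorization: f(s) = (s)·(s + 2)·(s + 4)·(s³ + 4s² + 4s + 4).
Factor degrees with multiplicity: 1 + 1 + 1 + 3 = 6.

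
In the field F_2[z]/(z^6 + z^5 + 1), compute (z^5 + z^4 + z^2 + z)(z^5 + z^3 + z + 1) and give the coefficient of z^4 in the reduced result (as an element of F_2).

Multiply in F_2[z]: (z^5 + z^4 + z^2 + z)·(z^5 + z^3 + z + 1) = z^10 + z^9 + z^8 + z^5 + z^3 + z.
Reduce using z^6 ≡ z^5 + 1 (mod z^6 + z^5 + 1).
Reduced: z^4 + z^3 + z^2 + 1.

1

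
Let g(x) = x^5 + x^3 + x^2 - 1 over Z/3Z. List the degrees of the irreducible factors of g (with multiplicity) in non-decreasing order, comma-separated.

5

Roots in Z/3Z: g(0) = 2; g(1) = 2; g(2) = 1.
Complete factorization: g(x) = (x^5 + x^3 + x^2 - 1).
Factor degrees with multiplicity: 5 = 5.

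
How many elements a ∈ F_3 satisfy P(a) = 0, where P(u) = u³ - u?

3

Evaluate at each of the 3 elements of F_3:
P(0) = 0 → root; P(1) = 0 → root; P(2) = 0 → root.
Roots: {0, 1, 2}.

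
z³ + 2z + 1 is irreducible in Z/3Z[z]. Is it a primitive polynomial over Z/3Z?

Yes

Write f(z) = z³ + 2z + 1.
|GF(3^3)^×| = 3^3 − 1 = 26. Prime factorization: 26 = 2·13.
f is primitive ⇔ z has order 26 in GF(3)[z]/(f), i.e. z^(26/q) ≠ 1 for each prime q | 26.
z^(13) mod f = 2.
z^(2) mod f = z².
None equal 1, so z has full order 26; f is primitive.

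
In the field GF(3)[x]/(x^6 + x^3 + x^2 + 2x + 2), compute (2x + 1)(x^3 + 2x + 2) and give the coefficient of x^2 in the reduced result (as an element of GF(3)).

1

Multiply in GF(3)[x]: (2x + 1)·(x^3 + 2x + 2) = 2x^4 + x^3 + x^2 + 2.
Reduced: 2x^4 + x^3 + x^2 + 2.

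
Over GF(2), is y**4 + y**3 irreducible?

No

Write h(y) = y**4 + y**3.
Check for roots in GF(2): h(0) = 0 → root; h(1) = 0 → root.
h(0) = 0, so (y) divides h(y); h is reducible.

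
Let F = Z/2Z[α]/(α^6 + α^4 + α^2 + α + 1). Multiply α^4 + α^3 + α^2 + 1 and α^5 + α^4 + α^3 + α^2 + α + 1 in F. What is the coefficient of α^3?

0

Multiply in Z/2Z[α]: (α^4 + α^3 + α^2 + 1)·(α^5 + α^4 + α^3 + α^2 + α + 1) = α^9 + α^7 + α^6 + α^3 + α + 1.
Reduce using α^6 ≡ α^4 + α^2 + α + 1 (mod α^6 + α^4 + α^2 + α + 1).
Reduced: α^5 + α^2.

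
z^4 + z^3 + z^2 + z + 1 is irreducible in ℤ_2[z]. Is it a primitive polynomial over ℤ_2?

Write f(z) = z^4 + z^3 + z^2 + z + 1.
|GF(2^4)^×| = 2^4 − 1 = 15. Prime factorization: 15 = 3·5.
f is primitive ⇔ z has order 15 in GF(2)[z]/(f), i.e. z^(15/q) ≠ 1 for each prime q | 15.
z^(5) mod f = 1
z^(3) mod f = z^3.
Since z^(5) = 1, the order of z divides 5 < 15; not primitive.

No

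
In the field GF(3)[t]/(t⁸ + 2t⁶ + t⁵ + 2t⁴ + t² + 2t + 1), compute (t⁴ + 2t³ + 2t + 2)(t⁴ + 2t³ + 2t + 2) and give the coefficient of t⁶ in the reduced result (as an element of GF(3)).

Multiply in GF(3)[t]: (t⁴ + 2t³ + 2t + 2)·(t⁴ + 2t³ + 2t + 2) = t⁸ + t⁷ + t⁶ + t⁵ + 2t³ + t² + 2t + 1.
Reduce using t⁸ ≡ t⁶ + 2t⁵ + t⁴ + 2t² + t + 2 (mod t⁸ + 2t⁶ + t⁵ + 2t⁴ + t² + 2t + 1).
Reduced: t⁷ + 2t⁶ + t⁴ + 2t³.

2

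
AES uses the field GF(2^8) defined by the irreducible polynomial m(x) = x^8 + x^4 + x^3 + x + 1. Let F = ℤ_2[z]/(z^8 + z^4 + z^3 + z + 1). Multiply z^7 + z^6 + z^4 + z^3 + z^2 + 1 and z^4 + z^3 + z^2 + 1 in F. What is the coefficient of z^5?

0

Multiply in ℤ_2[z]: (z^7 + z^6 + z^4 + z^3 + z^2 + 1)·(z^4 + z^3 + z^2 + 1) = z^11 + z^7 + z^4 + 1.
Reduce using z^8 ≡ z^4 + z^3 + z + 1 (mod z^8 + z^4 + z^3 + z + 1).
Reduced: z^6 + z^3 + 1.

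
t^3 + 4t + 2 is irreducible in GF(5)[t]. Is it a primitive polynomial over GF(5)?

Yes

Write f(t) = t^3 + 4t + 2.
|GF(5^3)^×| = 5^3 − 1 = 124. Prime factorization: 124 = 2^2·31.
f is primitive ⇔ t has order 124 in GF(5)[t]/(f), i.e. t^(124/q) ≠ 1 for each prime q | 124.
t^(62) mod f = 4.
t^(4) mod f = t^2 + 3t.
None equal 1, so t has full order 124; f is primitive.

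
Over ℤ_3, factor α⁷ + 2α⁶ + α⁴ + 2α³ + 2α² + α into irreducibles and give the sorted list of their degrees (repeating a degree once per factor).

1, 1, 2, 3

Write f(α) = α⁷ + 2α⁶ + α⁴ + 2α³ + 2α² + α.
Roots in ℤ_3: f(0) = 0 → root; f(1) = 0 → root; f(2) = 1.
Linear factors from roots: (α), (α + 2).
Complete factorization: f(α) = (α)·(α + 2)·(α² + 2α + 2)·(α³ + α² + 2α + 1).
Factor degrees with multiplicity: 1 + 1 + 2 + 3 = 7.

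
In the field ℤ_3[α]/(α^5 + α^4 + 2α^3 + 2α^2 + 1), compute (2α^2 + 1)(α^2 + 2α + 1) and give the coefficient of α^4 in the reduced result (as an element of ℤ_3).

2

Multiply in ℤ_3[α]: (2α^2 + 1)·(α^2 + 2α + 1) = 2α^4 + α^3 + 2α + 1.
Reduced: 2α^4 + α^3 + 2α + 1.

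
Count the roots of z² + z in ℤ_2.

Write h(z) = z² + z.
Evaluate at each of the 2 elements of ℤ_2:
h(0) = 0 → root; h(1) = 0 → root.
Roots: {0, 1}.

2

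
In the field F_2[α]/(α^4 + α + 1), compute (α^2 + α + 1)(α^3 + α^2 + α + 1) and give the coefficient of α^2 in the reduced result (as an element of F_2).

0

Multiply in F_2[α]: (α^2 + α + 1)·(α^3 + α^2 + α + 1) = α^5 + α^3 + α^2 + 1.
Reduce using α^4 ≡ α + 1 (mod α^4 + α + 1).
Reduced: α^3 + α + 1.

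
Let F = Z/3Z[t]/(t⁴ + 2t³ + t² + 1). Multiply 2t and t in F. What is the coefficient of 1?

Multiply in Z/3Z[t]: (2t)·(t) = 2t².
Reduced: 2t².

0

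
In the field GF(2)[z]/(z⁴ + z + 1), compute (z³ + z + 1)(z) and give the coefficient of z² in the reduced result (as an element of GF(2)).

Multiply in GF(2)[z]: (z³ + z + 1)·(z) = z⁴ + z² + z.
Reduce using z⁴ ≡ z + 1 (mod z⁴ + z + 1).
Reduced: z² + 1.

1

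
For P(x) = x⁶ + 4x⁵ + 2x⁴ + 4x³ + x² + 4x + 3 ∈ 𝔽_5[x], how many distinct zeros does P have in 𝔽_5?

Evaluate at each of the 5 elements of 𝔽_5:
P(0) = 3; P(1) = 4; P(2) = 1; P(3) = 0 → root; P(4) = 0 → root.
Roots: {3, 4}.

2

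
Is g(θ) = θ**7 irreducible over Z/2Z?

Check for roots in Z/2Z: g(0) = 0 → root; g(1) = 1.
g(0) = 0, so (θ) divides g(θ); g is reducible.

No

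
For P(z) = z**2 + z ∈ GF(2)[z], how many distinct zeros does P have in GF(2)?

Evaluate at each of the 2 elements of GF(2):
P(0) = 0 → root; P(1) = 0 → root.
Roots: {0, 1}.

2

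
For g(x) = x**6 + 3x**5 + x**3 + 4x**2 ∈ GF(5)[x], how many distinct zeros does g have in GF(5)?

1

Evaluate at each of the 5 elements of GF(5):
g(0) = 0 → root; g(1) = 4; g(2) = 4; g(3) = 1; g(4) = 1.
Roots: {0}.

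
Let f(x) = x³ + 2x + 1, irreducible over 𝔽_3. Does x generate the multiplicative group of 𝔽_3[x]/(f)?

|GF(3^3)^×| = 3^3 − 1 = 26. Prime factorization: 26 = 2·13.
f is primitive ⇔ x has order 26 in GF(3)[x]/(f), i.e. x^(26/q) ≠ 1 for each prime q | 26.
x^(13) mod f = 2.
x^(2) mod f = x².
None equal 1, so x has full order 26; f is primitive.

Yes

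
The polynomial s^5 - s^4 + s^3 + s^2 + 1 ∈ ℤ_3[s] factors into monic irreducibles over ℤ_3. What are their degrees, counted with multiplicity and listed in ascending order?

Write g(s) = s^5 - s^4 + s^3 + s^2 + 1.
Roots in ℤ_3: g(0) = 1; g(1) = 0 → root; g(2) = 2.
Linear factors from roots: (s - 1).
Complete factorization: g(s) = (s - 1)^2·(s^3 + s^2 - s + 1).
Factor degrees with multiplicity: 1 + 1 + 3 = 5.

1, 1, 3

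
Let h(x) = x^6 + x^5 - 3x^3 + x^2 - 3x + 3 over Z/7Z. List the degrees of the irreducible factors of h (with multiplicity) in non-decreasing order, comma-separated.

1, 1, 2, 2

Linear factors from roots: (x - 1), (x + 3).
Complete factorization: h(x) = (x + 3)·(x - 1)·(x^2 + 2)·(x^2 - x + 3).
Factor degrees with multiplicity: 1 + 1 + 2 + 2 = 6.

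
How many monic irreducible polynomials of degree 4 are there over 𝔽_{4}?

60

x^(4^4) − x is the product of all monic irreducibles of degree dividing 4; Möbius inversion gives N = (1/4) Σ μ(4/d)·4^d.
Divisors of 4: 1, 2, 4; μ(4/d) for each: 0, -1, 1.
Σ = − 4^2 + 4^4 = 240.
N = 240/4 = 60.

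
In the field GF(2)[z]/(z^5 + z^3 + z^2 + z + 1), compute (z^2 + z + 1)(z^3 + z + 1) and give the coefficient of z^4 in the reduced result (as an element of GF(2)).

1

Multiply in GF(2)[z]: (z^2 + z + 1)·(z^3 + z + 1) = z^5 + z^4 + 1.
Reduce using z^5 ≡ z^3 + z^2 + z + 1 (mod z^5 + z^3 + z^2 + z + 1).
Reduced: z^4 + z^3 + z^2 + z.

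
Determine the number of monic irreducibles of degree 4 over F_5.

The number of monic irreducibles of degree 4 over GF(5) is (1/4)·Σ_{d∣4} μ(4/d) 5^d.
Divisors of 4: 1, 2, 4; μ(4/d) for each: 0, -1, 1.
Σ = − 5^2 + 5^4 = 600.
N = 600/4 = 150.

150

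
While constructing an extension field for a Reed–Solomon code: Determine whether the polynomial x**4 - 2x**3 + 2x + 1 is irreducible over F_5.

Write g(x) = x**4 - 2x**3 + 2x + 1.
Check for roots in F_5: g(0) = 1; g(1) = 2; g(2) = 0 → root; g(3) = 4; g(4) = 2.
g(2) = 0, so (x − 2) divides g(x); g is reducible.

No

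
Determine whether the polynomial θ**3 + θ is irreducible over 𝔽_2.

No

Write f(θ) = θ**3 + θ.
Check for roots in 𝔽_2: f(0) = 0 → root; f(1) = 0 → root.
f(0) = 0, so (θ) divides f(θ); f is reducible.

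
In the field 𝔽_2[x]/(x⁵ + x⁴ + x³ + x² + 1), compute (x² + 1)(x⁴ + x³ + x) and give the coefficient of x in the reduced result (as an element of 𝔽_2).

Multiply in 𝔽_2[x]: (x² + 1)·(x⁴ + x³ + x) = x⁶ + x⁵ + x⁴ + x.
Reduce using x⁵ ≡ x⁴ + x³ + x² + 1 (mod x⁵ + x⁴ + x³ + x² + 1).
Reduced: x³.

0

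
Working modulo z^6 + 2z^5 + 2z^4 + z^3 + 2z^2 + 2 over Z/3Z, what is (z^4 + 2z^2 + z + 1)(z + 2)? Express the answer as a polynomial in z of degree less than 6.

Multiply in Z/3Z[z]: (z^4 + 2z^2 + z + 1)·(z + 2) = z^5 + 2z^4 + 2z^3 + 2z^2 + 2.
Reduced: z^5 + 2z^4 + 2z^3 + 2z^2 + 2.

z^5 + 2z^4 + 2z^3 + 2z^2 + 2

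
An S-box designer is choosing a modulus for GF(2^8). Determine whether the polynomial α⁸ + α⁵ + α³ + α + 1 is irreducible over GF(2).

Yes

Write P(α) = α⁸ + α⁵ + α³ + α + 1.
Check for roots in GF(2): P(0) = 1; P(1) = 1.
No roots, so no linear factors.
Monic irreducibles of degree 2 over GF(2): α² + α + 1.
None of them divide P (all give nonzero remainder).
Monic irreducibles of degree 3 over GF(2): α³ + α + 1, α³ + α² + 1.
None of them divide P (all give nonzero remainder).
Monic irreducibles of degree 4 over GF(2): α⁴ + α + 1, α⁴ + α³ + 1, α⁴ + α³ + α² + α + 1.
None of them divide P (all give nonzero remainder).
No irreducible factor of degree ≤ 4 exists, so P is irreducible over GF(2).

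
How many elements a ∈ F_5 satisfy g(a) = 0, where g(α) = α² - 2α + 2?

2

Evaluate at each of the 5 elements of F_5:
g(0) = 2; g(1) = 1; g(2) = 2; g(3) = 0 → root; g(4) = 0 → root.
Roots: {3, 4}.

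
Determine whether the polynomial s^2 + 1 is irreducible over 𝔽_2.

No

Write P(s) = s^2 + 1.
Check for roots in 𝔽_2: P(0) = 1; P(1) = 0 → root.
P(1) = 0, so (s − 1) divides P(s); P is reducible.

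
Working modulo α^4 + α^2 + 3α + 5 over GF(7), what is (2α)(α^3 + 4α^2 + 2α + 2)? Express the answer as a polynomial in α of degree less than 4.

Multiply in GF(7)[α]: (2α)·(α^3 + 4α^2 + 2α + 2) = 2α^4 + α^3 + 4α^2 + 4α.
Reduce using α^4 ≡ 6α^2 + 4α + 2 (mod α^4 + α^2 + 3α + 5).
Reduced: α^3 + 2α^2 + 5α + 4.

α^3 + 2α^2 + 5α + 4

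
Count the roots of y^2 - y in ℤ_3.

Write P(y) = y^2 - y.
Evaluate at each of the 3 elements of ℤ_3:
P(0) = 0 → root; P(1) = 0 → root; P(2) = 2.
Roots: {0, 1}.

2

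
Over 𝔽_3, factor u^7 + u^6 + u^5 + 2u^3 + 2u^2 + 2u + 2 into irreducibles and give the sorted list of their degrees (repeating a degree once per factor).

Write h(u) = u^7 + u^6 + u^5 + 2u^3 + 2u^2 + 2u + 2.
Roots in 𝔽_3: h(0) = 2; h(1) = 2; h(2) = 2.
Complete factorization: h(u) = (u^7 + u^6 + u^5 + 2u^3 + 2u^2 + 2u + 2).
Factor degrees with multiplicity: 7 = 7.

7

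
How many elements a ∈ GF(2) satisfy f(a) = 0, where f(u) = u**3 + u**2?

2

Evaluate at each of the 2 elements of GF(2):
f(0) = 0 → root; f(1) = 0 → root.
Roots: {0, 1}.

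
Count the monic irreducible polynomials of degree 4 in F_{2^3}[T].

1008

The number of monic irreducibles of degree 4 over GF(8) is (1/4)·Σ_{d∣4} μ(4/d) 8^d.
Divisors of 4: 1, 2, 4; μ(4/d) for each: 0, -1, 1.
Σ = − 8^2 + 8^4 = 4032.
N = 4032/4 = 1008.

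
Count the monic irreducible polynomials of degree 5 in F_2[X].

6

x^(2^5) − x is the product of all monic irreducibles of degree dividing 5; Möbius inversion gives N = (1/5) Σ μ(5/d)·2^d.
Divisors of 5: 1, 5; μ(5/d) for each: -1, 1.
Σ = − 2^1 + 2^5 = 30.
N = 30/5 = 6.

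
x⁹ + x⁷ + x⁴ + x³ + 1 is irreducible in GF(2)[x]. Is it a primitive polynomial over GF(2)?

Write f(x) = x⁹ + x⁷ + x⁴ + x³ + 1.
|GF(2^9)^×| = 2^9 − 1 = 511. Prime factorization: 511 = 7·73.
f is primitive ⇔ x has order 511 in GF(2)[x]/(f), i.e. x^(511/q) ≠ 1 for each prime q | 511.
x^(73) mod f = 1
x^(7) mod f = x⁷.
Since x^(73) = 1, the order of x divides 73 < 511; not primitive.

No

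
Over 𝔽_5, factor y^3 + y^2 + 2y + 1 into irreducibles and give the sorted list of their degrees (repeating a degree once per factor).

Write h(y) = y^3 + y^2 + 2y + 1.
Roots in 𝔽_5: h(0) = 1; h(1) = 0 → root; h(2) = 2; h(3) = 3; h(4) = 4.
Linear factors from roots: (y + 4).
Complete factorization: h(y) = (y + 4)·(y^2 + 2y + 4).
Factor degrees with multiplicity: 1 + 2 = 3.

1, 2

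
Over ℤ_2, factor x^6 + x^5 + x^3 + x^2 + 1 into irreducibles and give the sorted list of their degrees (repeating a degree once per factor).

Write h(x) = x^6 + x^5 + x^3 + x^2 + 1.
Roots in ℤ_2: h(0) = 1; h(1) = 1.
Complete factorization: h(x) = (x^6 + x^5 + x^3 + x^2 + 1).
Factor degrees with multiplicity: 6 = 6.

6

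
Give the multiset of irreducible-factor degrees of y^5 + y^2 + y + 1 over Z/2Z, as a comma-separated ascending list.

1, 1, 3

Write g(y) = y^5 + y^2 + y + 1.
Roots in Z/2Z: g(0) = 1; g(1) = 0 → root.
Linear factors from roots: (y + 1).
Complete factorization: g(y) = (y + 1)^2·(y^3 + y + 1).
Factor degrees with multiplicity: 1 + 1 + 3 = 5.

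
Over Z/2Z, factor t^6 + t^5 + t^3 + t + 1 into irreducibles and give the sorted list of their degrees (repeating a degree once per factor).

2, 2, 2

Write f(t) = t^6 + t^5 + t^3 + t + 1.
Roots in Z/2Z: f(0) = 1; f(1) = 1.
Complete factorization: f(t) = (t^2 + t + 1)^3.
Factor degrees with multiplicity: 2 + 2 + 2 = 6.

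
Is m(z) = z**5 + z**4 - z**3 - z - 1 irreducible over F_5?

Yes

Check for roots in F_5: m(0) = 4; m(1) = 4; m(2) = 2; m(3) = 3; m(4) = 1.
No roots, so no linear factors.
Degree-2 irreducible divisors: test the 10 monic irreducibles of degree 2 over GF(5).
None of them divide m (all give nonzero remainder).
No irreducible factor of degree ≤ 2 exists, so m is irreducible over GF(5).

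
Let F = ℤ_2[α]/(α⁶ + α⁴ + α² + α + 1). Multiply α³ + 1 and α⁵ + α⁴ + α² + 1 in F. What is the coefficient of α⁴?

Multiply in ℤ_2[α]: (α³ + 1)·(α⁵ + α⁴ + α² + 1) = α⁸ + α⁷ + α⁴ + α³ + α² + 1.
Reduce using α⁶ ≡ α⁴ + α² + α + 1 (mod α⁶ + α⁴ + α² + α + 1).
Reduced: α⁵ + α⁴ + α³.

1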